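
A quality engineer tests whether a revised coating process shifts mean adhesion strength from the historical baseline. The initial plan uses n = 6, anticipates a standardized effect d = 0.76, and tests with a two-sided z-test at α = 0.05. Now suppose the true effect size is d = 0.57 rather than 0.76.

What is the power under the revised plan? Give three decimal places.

Power ≈ 0.287

With d = 0.57: δ = d·√n = 0.57 × √6 = 1.3962. Critical value z_{0.025} = 1.960.
Revised power = Φ(δ − 1.960) + Φ(−δ − 1.960) = Φ(-0.564) + Φ(-3.356) = 0.2865 + 0.0004 = 0.2869.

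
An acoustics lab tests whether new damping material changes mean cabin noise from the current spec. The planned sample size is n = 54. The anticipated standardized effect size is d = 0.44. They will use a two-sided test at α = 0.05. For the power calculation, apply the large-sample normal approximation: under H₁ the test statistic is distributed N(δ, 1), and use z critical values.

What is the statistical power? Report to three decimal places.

Power ≈ 0.899

Noncentrality parameter: δ = d·√n = 0.44 × √54 = 3.2333
Critical value for a two-sided test at α = 0.05: z_{α/2} = 1.960.
Power = Φ(δ − 1.960) + Φ(−δ − 1.960) = Φ(1.273) + Φ(-5.193) = 0.8986 + 0.0000 = 0.8986.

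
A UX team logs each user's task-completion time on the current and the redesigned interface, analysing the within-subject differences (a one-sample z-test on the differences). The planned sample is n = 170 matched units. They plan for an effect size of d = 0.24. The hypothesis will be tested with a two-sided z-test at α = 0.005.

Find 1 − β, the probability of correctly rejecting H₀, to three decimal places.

Power ≈ 0.626

Noncentrality parameter: δ = d·√n = 0.24 × √170 = 3.1292
Critical value for a two-sided test at α = 0.005: z_{α/2} = 2.807.
Power = Φ(δ − 2.807) + Φ(−δ − 2.807) = Φ(0.322) + Φ(-5.936) = 0.6263 + 0.0000 = 0.6263.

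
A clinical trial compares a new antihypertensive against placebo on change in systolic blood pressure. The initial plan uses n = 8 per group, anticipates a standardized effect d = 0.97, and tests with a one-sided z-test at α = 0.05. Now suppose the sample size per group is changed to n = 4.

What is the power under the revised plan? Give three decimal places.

Power ≈ 0.392

With n = 4 per group: δ = d·√(n/2) = 0.97 × √(4/2) = 1.3718. Critical value z_{0.05} = 1.645.
Revised power = Φ(δ − 1.645) = Φ(-0.273) = 0.3924.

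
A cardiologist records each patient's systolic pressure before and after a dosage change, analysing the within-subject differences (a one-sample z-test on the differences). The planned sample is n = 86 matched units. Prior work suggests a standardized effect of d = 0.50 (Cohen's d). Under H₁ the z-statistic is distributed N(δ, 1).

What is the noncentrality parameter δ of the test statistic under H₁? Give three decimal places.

δ = d·√n = 0.50 × √86 = 4.6368

δ ≈ 4.637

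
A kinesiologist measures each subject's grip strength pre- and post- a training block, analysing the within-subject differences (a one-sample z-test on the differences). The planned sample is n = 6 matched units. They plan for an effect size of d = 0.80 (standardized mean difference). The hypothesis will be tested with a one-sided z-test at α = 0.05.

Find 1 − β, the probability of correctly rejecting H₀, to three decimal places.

Noncentrality parameter: δ = d·√n = 0.80 × √6 = 1.9596
One-sided α = 0.05 → critical value z_{0.05} = 1.645.
Power = Φ(δ − 1.645) = Φ(0.315) = 0.6235.

Power ≈ 0.624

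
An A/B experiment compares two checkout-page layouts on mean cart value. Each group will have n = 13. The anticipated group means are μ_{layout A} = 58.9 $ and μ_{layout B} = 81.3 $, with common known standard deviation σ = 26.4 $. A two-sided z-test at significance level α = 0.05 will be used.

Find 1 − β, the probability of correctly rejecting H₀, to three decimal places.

Power ≈ 0.581

Standardized effect: d = |μ_{layout A} − μ_{layout B}| / σ = |58.9 − 81.3| / 26.4 = 0.8485
Noncentrality parameter: δ = d·√(n/2) = 0.8485 × √(13/2) = 2.1632
Two-sided α = 0.05 → critical value z_{0.025} = 1.960.
Power = Φ(δ − 1.960) + Φ(−δ − 1.960) = Φ(0.203) + Φ(-4.123) = 0.5805 + 0.0000 = 0.5806.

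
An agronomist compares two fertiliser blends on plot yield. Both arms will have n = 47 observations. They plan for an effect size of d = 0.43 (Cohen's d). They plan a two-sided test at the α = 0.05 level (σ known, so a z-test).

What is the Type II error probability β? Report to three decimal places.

Noncentrality parameter: δ = d·√(n/2) = 0.43 × √(47/2) = 2.0845
Critical value for a two-sided test at α = 0.05: z_{α/2} = 1.960.
Power = Φ(δ − 1.960) + Φ(−δ − 1.960) = Φ(0.125) + Φ(-4.044) = 0.5496 + 0.0000 = 0.5496.
Type II error: β = 1 − power = 1 − 0.5496 = 0.4504.

β ≈ 0.450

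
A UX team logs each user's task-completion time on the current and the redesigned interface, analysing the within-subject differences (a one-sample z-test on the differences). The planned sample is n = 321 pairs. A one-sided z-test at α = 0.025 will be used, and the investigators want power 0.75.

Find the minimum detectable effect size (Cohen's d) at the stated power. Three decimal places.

Required noncentrality: δ = z_{0.025} + z_{0.25} = 1.960 + 0.674 = 2.634.
δ = d·√n ⇒ d = δ/√n = 2.634/√321 = 0.1470.

d ≈ 0.147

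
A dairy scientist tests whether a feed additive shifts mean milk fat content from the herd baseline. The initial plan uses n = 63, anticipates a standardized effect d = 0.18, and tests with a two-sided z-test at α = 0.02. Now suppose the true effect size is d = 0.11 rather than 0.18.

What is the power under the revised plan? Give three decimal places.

Power ≈ 0.074

With d = 0.11: δ = d·√n = 0.11 × √63 = 0.8731. Critical value z_{0.01} = 2.326.
Revised power = Φ(δ − 2.326) + Φ(−δ − 2.326) = Φ(-1.453) + Φ(-3.199) = 0.0731 + 0.0007 = 0.0738.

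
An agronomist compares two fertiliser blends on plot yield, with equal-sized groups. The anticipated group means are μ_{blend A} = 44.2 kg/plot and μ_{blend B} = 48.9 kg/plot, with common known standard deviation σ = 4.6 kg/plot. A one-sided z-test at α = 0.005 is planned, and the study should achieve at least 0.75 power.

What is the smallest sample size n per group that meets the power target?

Standardized effect: d = |μ_{blend A} − μ_{blend B}| / σ = |44.2 − 48.9| / 4.6 = 1.0217
Set Φ(δ − 2.576) = 0.75; then δ − 2.576 = Φ⁻¹(0.75) = 0.674, giving δ = 3.250.
δ = d·√(n/2) ⇒ n = 2(δ/d)² = 2 × (3.250 / 1.0217)² = 20.24.
Round up to the next whole unit.

n = 21 per group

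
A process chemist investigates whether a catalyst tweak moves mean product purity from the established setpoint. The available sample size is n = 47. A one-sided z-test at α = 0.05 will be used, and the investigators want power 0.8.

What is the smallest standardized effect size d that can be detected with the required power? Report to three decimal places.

Required noncentrality: δ = z_{0.05} + z_{0.20} = 1.645 + 0.842 = 2.486.
δ = d·√n ⇒ d = δ/√n = 2.486/√47 = 0.3627.

d ≈ 0.363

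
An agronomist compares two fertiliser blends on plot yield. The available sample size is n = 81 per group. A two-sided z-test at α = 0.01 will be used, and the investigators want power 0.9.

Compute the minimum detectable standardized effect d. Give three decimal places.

Required noncentrality: δ = z_{0.005} + z_{0.10} = 2.576 + 1.282 = 3.857.
(Lower-tail contribution to power is negligible for δ > 0.)
δ = d·√(n/2) ⇒ d = δ/√(n/2) = 3.857/√(81/2) = 0.6061.

d ≈ 0.606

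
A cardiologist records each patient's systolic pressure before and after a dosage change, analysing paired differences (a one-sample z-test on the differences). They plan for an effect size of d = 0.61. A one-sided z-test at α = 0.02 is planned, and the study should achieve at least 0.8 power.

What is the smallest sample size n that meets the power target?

Set Φ(δ − 2.054) = 0.8; then δ − 2.054 = Φ⁻¹(0.8) = 0.842, giving δ = 2.895.
δ = d·√n ⇒ n = (δ/d)² = (2.895 / 0.61)² = 22.53.
Rounding up, n = 23.

n = 23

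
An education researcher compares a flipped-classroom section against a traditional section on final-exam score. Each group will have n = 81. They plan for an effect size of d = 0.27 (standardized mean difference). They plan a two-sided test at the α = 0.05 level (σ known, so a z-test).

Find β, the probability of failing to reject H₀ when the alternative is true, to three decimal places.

β ≈ 0.595

Noncentrality parameter: δ = d·√(n/2) = 0.27 × √(81/2) = 1.7183
Critical value for a two-sided test at α = 0.05: z_{α/2} = 1.960.
Power = Φ(δ − 1.960) + Φ(−δ − 1.960) = Φ(-0.242) + Φ(-3.678) = 0.4045 + 0.0001 = 0.4046.
Type II error: β = 1 − power = 1 − 0.4046 = 0.5954.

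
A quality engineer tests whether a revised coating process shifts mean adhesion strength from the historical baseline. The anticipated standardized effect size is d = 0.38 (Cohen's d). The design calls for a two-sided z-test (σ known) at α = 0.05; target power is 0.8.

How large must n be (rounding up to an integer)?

For power 0.8 need Φ(δ − z_{0.025}) = 0.8, so δ = z_{0.025} + z_{0.20} = 1.960 + 0.842 = 2.802.
(The Φ(−δ − z_{α/2}) term is vanishingly small for δ > 0 and is dropped in the standard sample-size formula.)
δ = d·√n ⇒ n = (δ/d)² = (2.802 / 0.38)² = 54.36.
Rounding up, n = 55.

n = 55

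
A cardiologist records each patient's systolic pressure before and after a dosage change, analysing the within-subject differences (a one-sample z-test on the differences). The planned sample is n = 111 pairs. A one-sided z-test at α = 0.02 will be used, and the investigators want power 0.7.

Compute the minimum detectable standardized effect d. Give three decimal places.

Need Φ(δ − 2.054) = 0.7, so δ = 2.054 + 0.524 = 2.578.
δ = d·√n ⇒ d = δ/√n = 2.578/√111 = 0.2447.

d ≈ 0.245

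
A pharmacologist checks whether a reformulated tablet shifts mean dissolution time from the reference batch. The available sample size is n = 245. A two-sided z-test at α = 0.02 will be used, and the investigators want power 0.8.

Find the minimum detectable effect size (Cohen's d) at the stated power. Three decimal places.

Required noncentrality: δ = z_{0.01} + z_{0.20} = 2.326 + 0.842 = 3.168.
(The second rejection-region term Φ(−δ − z_{α/2}) is negligible and dropped.)
δ = d·√n ⇒ d = δ/√n = 3.168/√245 = 0.2024.

d ≈ 0.202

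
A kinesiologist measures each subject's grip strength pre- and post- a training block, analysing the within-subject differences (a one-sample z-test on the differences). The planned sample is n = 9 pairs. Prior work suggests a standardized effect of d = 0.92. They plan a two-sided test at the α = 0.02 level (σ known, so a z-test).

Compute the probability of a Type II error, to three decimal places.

Noncentrality parameter: λ = d·√n = 0.92 × √9 = 2.7600
Two-sided α = 0.02 → critical value z_{0.01} = 2.326.
Power = Φ(λ − 2.326) + Φ(−λ − 2.326) = Φ(0.434) + Φ(-5.086) = 0.6677 + 0.0000 = 0.6677.
Type II error: β = 1 − power = 1 − 0.6677 = 0.3323.

β ≈ 0.332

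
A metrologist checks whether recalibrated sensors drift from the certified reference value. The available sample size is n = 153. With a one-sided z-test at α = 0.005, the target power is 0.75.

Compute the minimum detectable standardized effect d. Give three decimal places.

d ≈ 0.263

Need Φ(δ − 2.576) = 0.75, so δ = 2.576 + 0.674 = 3.250.
δ = d·√n ⇒ d = δ/√n = 3.250/√153 = 0.2628.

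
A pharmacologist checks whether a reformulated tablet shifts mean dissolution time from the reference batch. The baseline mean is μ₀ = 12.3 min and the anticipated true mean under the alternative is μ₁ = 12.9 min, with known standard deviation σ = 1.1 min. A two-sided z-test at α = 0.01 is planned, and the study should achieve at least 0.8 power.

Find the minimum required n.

Standardized effect: d = |μ₁ − μ₀| / σ = |12.9 − 12.3| / 1.1 = 0.5455
Set Φ(δ − 2.576) = 0.8; then δ − 2.576 = Φ⁻¹(0.8) = 0.842, giving δ = 3.417.
(The Φ(−δ − z_{α/2}) term is vanishingly small for δ > 0 and is dropped in the standard sample-size formula.)
δ = d·√n ⇒ n = (δ/d)² = (3.417 / 0.5455)² = 39.25.
Rounding up, n = 40.

n = 40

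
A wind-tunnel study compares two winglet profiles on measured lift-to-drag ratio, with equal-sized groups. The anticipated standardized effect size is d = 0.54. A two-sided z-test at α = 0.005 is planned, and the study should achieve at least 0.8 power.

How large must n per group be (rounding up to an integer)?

n = 92 per group

For power 0.8 need Φ(δ − z_{0.0025}) = 0.8, so δ = z_{0.0025} + z_{0.20} = 2.807 + 0.842 = 3.649.
(For δ > 0 the lower-tail rejection region contributes negligibly to power, so the one-term inversion is standard.)
δ = d·√(n/2) ⇒ n = 2(δ/d)² = 2 × (3.649 / 0.54)² = 91.31.
Rounding up, n = 92 per group.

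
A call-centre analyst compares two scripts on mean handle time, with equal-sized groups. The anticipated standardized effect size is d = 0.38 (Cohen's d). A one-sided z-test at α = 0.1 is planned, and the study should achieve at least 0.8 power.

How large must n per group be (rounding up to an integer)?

n = 63 per group

Set Φ(δ − 1.282) = 0.8; then δ − 1.282 = Φ⁻¹(0.8) = 0.842, giving δ = 2.123.
δ = d·√(n/2) ⇒ n = 2(δ/d)² = 2 × (2.123 / 0.38)² = 62.44.
Rounding up, n = 63 per group.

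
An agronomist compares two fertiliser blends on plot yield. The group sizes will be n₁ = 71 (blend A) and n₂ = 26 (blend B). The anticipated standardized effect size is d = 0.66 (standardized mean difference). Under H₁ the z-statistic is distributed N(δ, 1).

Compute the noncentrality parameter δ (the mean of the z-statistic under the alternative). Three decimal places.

δ ≈ 2.879

δ = d / √(1/n₁ + 1/n₂) = 0.66 / √(1/71 + 1/26) = 2.8792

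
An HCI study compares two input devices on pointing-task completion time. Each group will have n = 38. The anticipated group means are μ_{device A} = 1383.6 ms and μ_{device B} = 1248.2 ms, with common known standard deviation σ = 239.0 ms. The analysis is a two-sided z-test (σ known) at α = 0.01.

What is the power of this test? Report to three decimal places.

Standardized effect: d = |μ_{device A} − μ_{device B}| / σ = |1383.6 − 1248.2| / 239.0 = 0.5665
Noncentrality parameter: δ = d·√(n/2) = 0.5665 × √(38/2) = 2.4694
Two-sided α = 0.01 → critical value z_{0.005} = 2.576.
Power = Φ(δ − 2.576) + Φ(−δ − 2.576) = Φ(-0.106) + Φ(-5.045) = 0.4576 + 0.0000 = 0.4576.

Power ≈ 0.458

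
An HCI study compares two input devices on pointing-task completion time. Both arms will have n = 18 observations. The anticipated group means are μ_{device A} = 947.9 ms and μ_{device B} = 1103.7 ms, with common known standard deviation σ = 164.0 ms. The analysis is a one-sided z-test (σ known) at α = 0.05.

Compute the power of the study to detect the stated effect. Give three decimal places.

Power ≈ 0.886

Standardized effect: d = |μ_{device A} − μ_{device B}| / σ = |947.9 − 1103.7| / 164.0 = 0.9500
Noncentrality parameter: δ = d·√(n/2) = 0.9500 × √(18/2) = 2.8500
Critical value for a one-sided test at α = 0.05: z_α = 1.645.
Power = P(Z > 1.645 − δ) = Φ(1.205) = 0.8859.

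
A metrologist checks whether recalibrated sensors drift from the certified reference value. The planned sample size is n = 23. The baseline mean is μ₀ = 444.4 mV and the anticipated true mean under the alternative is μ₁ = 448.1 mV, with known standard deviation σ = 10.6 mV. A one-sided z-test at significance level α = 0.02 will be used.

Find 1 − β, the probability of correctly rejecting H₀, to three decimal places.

Power ≈ 0.352

Standardized effect: d = |μ₁ − μ₀| / σ = |448.1 − 444.4| / 10.6 = 0.3491
Noncentrality parameter: δ = d·√n = 0.3491 × √23 = 1.6740
Critical value for a one-sided test at α = 0.02: z_α = 2.054.
Power = Φ(δ − 2.054) = Φ(-0.380) = 0.3521.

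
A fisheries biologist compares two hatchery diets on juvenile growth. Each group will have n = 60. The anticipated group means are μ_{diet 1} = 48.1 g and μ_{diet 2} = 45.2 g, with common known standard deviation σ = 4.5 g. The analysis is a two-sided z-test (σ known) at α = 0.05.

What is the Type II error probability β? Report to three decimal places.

β ≈ 0.058

Standardized effect: d = |μ_{diet 1} − μ_{diet 2}| / σ = |48.1 − 45.2| / 4.5 = 0.6444
Noncentrality parameter: λ = d·√(n/2) = 0.6444 × √(60/2) = 3.5298
Two-sided α = 0.05 → critical value z_{0.025} = 1.960.
Power = Φ(λ − 1.960) + Φ(−λ − 1.960) = Φ(1.570) + Φ(-5.490) = 0.9418 + 0.0000 = 0.9418.
Type II error: β = 1 − power = 1 − 0.9418 = 0.0582.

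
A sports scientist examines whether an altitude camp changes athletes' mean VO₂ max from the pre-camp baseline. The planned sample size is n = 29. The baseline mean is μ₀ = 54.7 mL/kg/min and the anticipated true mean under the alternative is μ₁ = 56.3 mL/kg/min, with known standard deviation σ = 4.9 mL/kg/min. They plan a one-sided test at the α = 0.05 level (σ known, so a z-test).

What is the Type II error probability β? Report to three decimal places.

β ≈ 0.455

Standardized effect: d = |μ₁ − μ₀| / σ = |56.3 − 54.7| / 4.9 = 0.3265
Noncentrality parameter: δ = d·√n = 0.3265 × √29 = 1.7584
Critical value for a one-sided test at α = 0.05: z_α = 1.645.
Power = Φ(δ − 1.645) = Φ(0.114) = 0.5452.
Type II error: β = 1 − power = 1 − 0.5452 = 0.4548.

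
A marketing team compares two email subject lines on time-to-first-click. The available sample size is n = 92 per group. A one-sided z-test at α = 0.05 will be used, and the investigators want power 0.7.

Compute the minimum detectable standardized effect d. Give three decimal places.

d ≈ 0.320

Required noncentrality: δ = z_{0.05} + z_{0.30} = 1.645 + 0.524 = 2.169.
δ = d·√(n/2) ⇒ d = δ/√(n/2) = 2.169/√(92/2) = 0.3198.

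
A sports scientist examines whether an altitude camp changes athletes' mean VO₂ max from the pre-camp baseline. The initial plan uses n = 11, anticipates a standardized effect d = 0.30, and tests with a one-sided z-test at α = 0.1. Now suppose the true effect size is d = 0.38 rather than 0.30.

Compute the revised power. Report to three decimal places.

With d = 0.38: δ = d·√n = 0.38 × √11 = 1.2603. Critical value z_{0.1} = 1.282.
Revised power = P(Z > 1.282 − δ) = Φ(-0.021) = 0.4915.

Power ≈ 0.492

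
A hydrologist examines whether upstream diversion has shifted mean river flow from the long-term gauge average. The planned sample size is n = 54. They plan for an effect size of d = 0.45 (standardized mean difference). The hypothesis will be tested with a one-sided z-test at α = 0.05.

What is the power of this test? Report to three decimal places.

Power ≈ 0.952

Noncentrality parameter: δ = d·√n = 0.45 × √54 = 3.3068
Critical value for a one-sided test at α = 0.05: z_α = 1.645.
Power = Φ(δ − 1.645) = Φ(1.662) = 0.9517.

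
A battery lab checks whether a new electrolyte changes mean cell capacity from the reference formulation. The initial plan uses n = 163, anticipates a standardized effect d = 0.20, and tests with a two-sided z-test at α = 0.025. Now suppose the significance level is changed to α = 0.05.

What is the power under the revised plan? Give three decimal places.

Power ≈ 0.724

δ = d·√n = 0.20 × √163 = 2.5534 (unchanged). New critical value: z_{0.025} = 1.960.
Revised power = Φ(δ − 1.960) + Φ(−δ − 1.960) = Φ(0.593) + Φ(-4.513) = 0.7236 + 0.0000 = 0.7236.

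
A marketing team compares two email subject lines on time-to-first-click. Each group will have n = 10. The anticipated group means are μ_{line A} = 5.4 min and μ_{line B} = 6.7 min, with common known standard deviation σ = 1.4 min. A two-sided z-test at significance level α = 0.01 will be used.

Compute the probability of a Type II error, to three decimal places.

Standardized effect: d = |μ_{line A} − μ_{line B}| / σ = |5.4 − 6.7| / 1.4 = 0.9286
Noncentrality parameter: δ = d·√(n/2) = 0.9286 × √(10/2) = 2.0763
Two-sided α = 0.01 → critical value z_{0.005} = 2.576.
Power = Φ(δ − 2.576) + Φ(−δ − 2.576) = Φ(-0.499) + Φ(-4.652) = 0.3087 + 0.0000 = 0.3087.
Type II error: β = 1 − power = 1 − 0.3087 = 0.6913.

β ≈ 0.691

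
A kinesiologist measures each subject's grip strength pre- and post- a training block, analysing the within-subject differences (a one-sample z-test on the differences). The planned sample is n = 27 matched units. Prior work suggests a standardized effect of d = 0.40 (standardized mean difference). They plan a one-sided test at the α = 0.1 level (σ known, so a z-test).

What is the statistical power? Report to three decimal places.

Noncentrality parameter: δ = d·√n = 0.40 × √27 = 2.0785
Critical value for a one-sided test at α = 0.1: z_α = 1.282.
Power = P(Z > 1.282 − δ) = Φ(0.797) = 0.7872.

Power ≈ 0.787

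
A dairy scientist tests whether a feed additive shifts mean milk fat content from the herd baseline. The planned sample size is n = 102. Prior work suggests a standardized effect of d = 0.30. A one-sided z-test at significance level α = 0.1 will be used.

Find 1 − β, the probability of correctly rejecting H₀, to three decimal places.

Noncentrality parameter: δ = d·√n = 0.30 × √102 = 3.0299
One-sided α = 0.1 → critical value z_{0.1} = 1.282.
Power = Φ(δ − 1.282) = Φ(1.748) = 0.9598.

Power ≈ 0.960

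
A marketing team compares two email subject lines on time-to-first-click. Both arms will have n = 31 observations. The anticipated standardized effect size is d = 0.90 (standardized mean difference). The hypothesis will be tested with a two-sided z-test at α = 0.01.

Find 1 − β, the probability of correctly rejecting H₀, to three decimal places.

Noncentrality parameter: δ = d·√(n/2) = 0.90 × √(31/2) = 3.5433
Two-sided α = 0.01 → critical value z_{0.005} = 2.576.
Power = Φ(δ − 2.576) + Φ(−δ − 2.576) = Φ(0.967) + Φ(-6.119) = 0.8333 + 0.0000 = 0.8333.

Power ≈ 0.833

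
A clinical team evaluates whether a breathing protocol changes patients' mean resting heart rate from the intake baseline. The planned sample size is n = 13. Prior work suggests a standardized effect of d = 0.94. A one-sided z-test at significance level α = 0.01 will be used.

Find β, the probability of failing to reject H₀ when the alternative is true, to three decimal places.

β ≈ 0.144

Noncentrality parameter: δ = d·√n = 0.94 × √13 = 3.3892
One-sided α = 0.01 → critical value z_{0.01} = 2.326.
Power = P(Z > 2.326 − δ) = Φ(1.063) = 0.8561.
Type II error: β = 1 − power = 1 − 0.8561 = 0.1439.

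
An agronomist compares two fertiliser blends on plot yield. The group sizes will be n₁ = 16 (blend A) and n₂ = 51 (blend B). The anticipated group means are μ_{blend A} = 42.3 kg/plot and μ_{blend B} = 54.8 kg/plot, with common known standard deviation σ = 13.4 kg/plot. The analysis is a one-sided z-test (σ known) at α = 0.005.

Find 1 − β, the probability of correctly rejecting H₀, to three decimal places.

Power ≈ 0.752

Standardized effect: d = |μ_{blend A} − μ_{blend B}| / σ = |42.3 − 54.8| / 13.4 = 0.9328
Noncentrality parameter: δ = d / √(1/n₁ + 1/n₂) = 0.9328 / √(1/16 + 1/51) = 3.2555
Critical value for a one-sided test at α = 0.005: z_α = 2.576.
Power = Φ(δ − 2.576) = Φ(0.680) = 0.7516.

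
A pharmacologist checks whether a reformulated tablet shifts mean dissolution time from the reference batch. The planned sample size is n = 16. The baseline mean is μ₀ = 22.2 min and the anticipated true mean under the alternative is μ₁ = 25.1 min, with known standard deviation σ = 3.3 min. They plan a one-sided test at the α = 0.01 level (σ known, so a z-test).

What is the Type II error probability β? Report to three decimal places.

β ≈ 0.117

Standardized effect: d = |μ₁ − μ₀| / σ = |25.1 − 22.2| / 3.3 = 0.8788
Noncentrality parameter: δ = d·√n = 0.8788 × √16 = 3.5152
Critical value for a one-sided test at α = 0.01: z_α = 2.326.
Power = Φ(δ − 2.326) = Φ(1.189) = 0.8827.
Type II error: β = 1 − power = 1 − 0.8827 = 0.1173.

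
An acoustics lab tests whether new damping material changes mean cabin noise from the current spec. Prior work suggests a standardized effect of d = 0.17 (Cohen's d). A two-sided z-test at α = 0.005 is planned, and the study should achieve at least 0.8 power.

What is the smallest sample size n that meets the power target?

Set Φ(δ − 2.807) = 0.8; then δ − 2.807 = Φ⁻¹(0.8) = 0.842, giving δ = 3.649.
(Ignoring the negligible lower-tail rejection probability gives the usual closed-form inversion.)
δ = d·√n ⇒ n = (δ/d)² = (3.649 / 0.17)² = 460.65.
Round up to the next whole unit.

n = 461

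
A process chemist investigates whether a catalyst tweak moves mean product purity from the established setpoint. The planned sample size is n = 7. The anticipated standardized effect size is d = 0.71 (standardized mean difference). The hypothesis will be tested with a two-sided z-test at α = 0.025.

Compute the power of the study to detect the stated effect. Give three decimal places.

Power ≈ 0.358

Noncentrality parameter: λ = d·√n = 0.71 × √7 = 1.8785
Two-sided α = 0.025 → critical value z_{0.0125} = 2.241.
Power = Φ(λ − 2.241) + Φ(−λ − 2.241) = Φ(-0.363) + Φ(-4.120) = 0.3583 + 0.0000 = 0.3584.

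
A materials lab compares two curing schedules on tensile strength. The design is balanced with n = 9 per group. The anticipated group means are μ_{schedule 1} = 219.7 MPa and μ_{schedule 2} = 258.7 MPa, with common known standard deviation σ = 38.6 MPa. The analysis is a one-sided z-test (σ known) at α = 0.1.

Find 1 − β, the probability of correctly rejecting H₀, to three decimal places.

Standardized effect: d = |μ_{schedule 1} − μ_{schedule 2}| / σ = |219.7 − 258.7| / 38.6 = 1.0104
Noncentrality parameter: δ = d·√(n/2) = 1.0104 × √(9/2) = 2.1433
Critical value for a one-sided test at α = 0.1: z_α = 1.282.
Power = P(Z > 1.282 − δ) = Φ(0.862) = 0.8056.

Power ≈ 0.806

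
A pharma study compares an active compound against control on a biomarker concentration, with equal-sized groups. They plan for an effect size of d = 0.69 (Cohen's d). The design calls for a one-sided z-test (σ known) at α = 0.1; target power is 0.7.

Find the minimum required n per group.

n = 14 per group

Set Φ(δ − 1.282) = 0.7; then δ − 1.282 = Φ⁻¹(0.7) = 0.524, giving δ = 1.806.
δ = d·√(n/2) ⇒ n = 2(δ/d)² = 2 × (1.806 / 0.69)² = 13.70.
Rounding up, n = 14 per group.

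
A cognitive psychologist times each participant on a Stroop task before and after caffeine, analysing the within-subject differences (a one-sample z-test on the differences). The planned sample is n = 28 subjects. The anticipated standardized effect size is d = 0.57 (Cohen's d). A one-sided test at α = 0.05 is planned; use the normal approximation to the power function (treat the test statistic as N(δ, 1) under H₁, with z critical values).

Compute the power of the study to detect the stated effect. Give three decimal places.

Power ≈ 0.915

Noncentrality parameter: δ = d·√n = 0.57 × √28 = 3.0162
Critical value for a one-sided test at α = 0.05: z_α = 1.645.
Power = P(Z > 1.645 − δ) = Φ(1.371) = 0.9149.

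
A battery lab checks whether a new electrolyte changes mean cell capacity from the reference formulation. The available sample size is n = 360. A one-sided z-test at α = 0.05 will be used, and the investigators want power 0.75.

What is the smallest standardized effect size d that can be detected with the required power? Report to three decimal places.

d ≈ 0.122

Need Φ(δ − 1.645) = 0.75, so δ = 1.645 + 0.674 = 2.319.
δ = d·√n ⇒ d = δ/√n = 2.319/√360 = 0.1222.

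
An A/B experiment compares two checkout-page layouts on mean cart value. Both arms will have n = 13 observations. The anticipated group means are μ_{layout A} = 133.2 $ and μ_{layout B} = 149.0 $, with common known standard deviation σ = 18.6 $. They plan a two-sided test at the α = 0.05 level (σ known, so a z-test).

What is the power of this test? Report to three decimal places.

Power ≈ 0.582

Standardized effect: d = |μ_{layout A} − μ_{layout B}| / σ = |133.2 − 149.0| / 18.6 = 0.8495
Noncentrality parameter: δ = d·√(n/2) = 0.8495 × √(13/2) = 2.1657
Two-sided α = 0.05 → critical value z_{0.025} = 1.960.
Power = Φ(δ − 1.960) + Φ(−δ − 1.960) = Φ(0.206) + Φ(-4.126) = 0.5815 + 0.0000 = 0.5815.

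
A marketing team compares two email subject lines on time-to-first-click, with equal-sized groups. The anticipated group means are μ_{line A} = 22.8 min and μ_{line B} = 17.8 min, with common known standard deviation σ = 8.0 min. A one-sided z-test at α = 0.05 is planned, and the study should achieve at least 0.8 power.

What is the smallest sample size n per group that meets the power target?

n = 32 per group

Standardized effect: d = |μ_{line A} − μ_{line B}| / σ = |22.8 − 17.8| / 8.0 = 0.6250
Set Φ(δ − 1.645) = 0.8; then δ − 1.645 = Φ⁻¹(0.8) = 0.842, giving δ = 2.486.
δ = d·√(n/2) ⇒ n = 2(δ/d)² = 2 × (2.486 / 0.6250)² = 31.65.
Rounding up, n = 32 per group.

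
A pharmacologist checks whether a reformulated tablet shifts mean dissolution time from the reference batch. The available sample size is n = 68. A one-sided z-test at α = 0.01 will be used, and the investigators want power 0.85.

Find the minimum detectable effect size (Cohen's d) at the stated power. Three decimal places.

Required noncentrality: δ = z_{0.01} + z_{0.15} = 2.326 + 1.036 = 3.363.
δ = d·√n ⇒ d = δ/√n = 3.363/√68 = 0.4078.

d ≈ 0.408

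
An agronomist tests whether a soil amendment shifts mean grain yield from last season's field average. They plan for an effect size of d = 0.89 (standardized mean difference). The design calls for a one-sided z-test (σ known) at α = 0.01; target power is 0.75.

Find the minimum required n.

For power 0.75 need Φ(δ − z_{0.01}) = 0.75, so δ = z_{0.01} + z_{0.25} = 2.326 + 0.674 = 3.001.
δ = d·√n ⇒ n = (δ/d)² = (3.001 / 0.89)² = 11.37.
Round up to the next whole unit.

n = 12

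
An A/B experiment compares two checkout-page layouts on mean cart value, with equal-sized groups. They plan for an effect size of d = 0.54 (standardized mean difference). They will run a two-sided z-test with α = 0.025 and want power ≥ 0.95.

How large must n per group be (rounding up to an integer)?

n = 104 per group

Set Φ(δ − 2.241) = 0.95; then δ − 2.241 = Φ⁻¹(0.95) = 1.645, giving δ = 3.886.
(For δ > 0 the lower-tail rejection region contributes negligibly to power, so the one-term inversion is standard.)
δ = d·√(n/2) ⇒ n = 2(δ/d)² = 2 × (3.886 / 0.54)² = 103.59.
Rounding up, n = 104 per group.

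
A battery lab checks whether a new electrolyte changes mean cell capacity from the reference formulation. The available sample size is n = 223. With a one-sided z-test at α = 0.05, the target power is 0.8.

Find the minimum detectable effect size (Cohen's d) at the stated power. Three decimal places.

d ≈ 0.167

Required noncentrality: δ = z_{0.05} + z_{0.20} = 1.645 + 0.842 = 2.486.
δ = d·√n ⇒ d = δ/√n = 2.486/√223 = 0.1665.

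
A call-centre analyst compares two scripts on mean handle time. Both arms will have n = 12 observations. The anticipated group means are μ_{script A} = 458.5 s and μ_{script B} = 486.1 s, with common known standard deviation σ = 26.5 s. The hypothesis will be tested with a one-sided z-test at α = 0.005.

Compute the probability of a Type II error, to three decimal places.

β ≈ 0.510

Standardized effect: d = |μ_{script A} − μ_{script B}| / σ = |458.5 − 486.1| / 26.5 = 1.0415
Noncentrality parameter: δ = d·√(n/2) = 1.0415 × √(12/2) = 2.5512
One-sided α = 0.005 → critical value z_{0.005} = 2.576.
Power = P(Z > 2.576 − δ) = Φ(-0.025) = 0.4902.
Type II error: β = 1 − power = 1 − 0.4902 = 0.5098.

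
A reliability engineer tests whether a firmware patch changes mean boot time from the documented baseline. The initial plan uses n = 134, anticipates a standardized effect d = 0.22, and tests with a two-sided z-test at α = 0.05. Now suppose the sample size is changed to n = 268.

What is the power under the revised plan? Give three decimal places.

Power ≈ 0.950

With n = 268: δ = d·√n = 0.22 × √268 = 3.6016. Critical value z_{0.025} = 1.960.
Revised power = Φ(δ − 1.960) + Φ(−δ − 1.960) = Φ(1.642) + Φ(-5.562) = 0.9497 + 0.0000 = 0.9497.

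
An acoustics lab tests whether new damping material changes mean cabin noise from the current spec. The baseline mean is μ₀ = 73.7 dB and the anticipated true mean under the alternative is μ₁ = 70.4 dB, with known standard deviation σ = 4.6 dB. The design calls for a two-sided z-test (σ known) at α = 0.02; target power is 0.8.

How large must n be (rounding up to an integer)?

Standardized effect: d = |μ₁ − μ₀| / σ = |70.4 − 73.7| / 4.6 = 0.7174
For power 0.8 need Φ(δ − z_{0.01}) = 0.8, so δ = z_{0.01} + z_{0.20} = 2.326 + 0.842 = 3.168.
(Ignoring the negligible lower-tail rejection probability gives the usual closed-form inversion.)
δ = d·√n ⇒ n = (δ/d)² = (3.168 / 0.7174)² = 19.50.
Round up to the next whole unit.

n = 20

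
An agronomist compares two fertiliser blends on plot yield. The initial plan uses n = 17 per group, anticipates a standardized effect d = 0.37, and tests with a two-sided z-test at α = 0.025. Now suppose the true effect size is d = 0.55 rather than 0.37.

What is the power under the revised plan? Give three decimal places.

With d = 0.55: δ = d·√(n/2) = 0.55 × √(17/2) = 1.6035. Critical value z_{0.0125} = 2.241.
Revised power = Φ(δ − 2.241) + Φ(−δ − 2.241) = Φ(-0.638) + Φ(-3.845) = 0.2618 + 0.0001 = 0.2618.

Power ≈ 0.262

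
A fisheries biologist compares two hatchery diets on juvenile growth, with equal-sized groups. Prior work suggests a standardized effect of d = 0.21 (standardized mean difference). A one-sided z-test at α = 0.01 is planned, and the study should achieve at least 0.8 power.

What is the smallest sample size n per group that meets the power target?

Set Φ(δ − 2.326) = 0.8; then δ − 2.326 = Φ⁻¹(0.8) = 0.842, giving δ = 3.168.
δ = d·√(n/2) ⇒ n = 2(δ/d)² = 2 × (3.168 / 0.21)² = 455.15.
Rounding up, n = 456 per group.

n = 456 per group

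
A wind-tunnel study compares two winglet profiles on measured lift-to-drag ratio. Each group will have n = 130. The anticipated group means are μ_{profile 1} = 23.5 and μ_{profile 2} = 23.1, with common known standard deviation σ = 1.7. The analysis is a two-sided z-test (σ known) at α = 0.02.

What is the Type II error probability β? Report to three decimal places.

Standardized effect: d = |μ_{profile 1} − μ_{profile 2}| / σ = |23.5 − 23.1| / 1.7 = 0.2353
Noncentrality parameter: δ = d·√(n/2) = 0.2353 × √(130/2) = 1.8970
Two-sided α = 0.02 → critical value z_{0.01} = 2.326.
Power = Φ(δ − 2.326) + Φ(−δ − 2.326) = Φ(-0.429) + Φ(-4.223) = 0.3338 + 0.0000 = 0.3338.
Type II error: β = 1 − power = 1 − 0.3338 = 0.6662.

β ≈ 0.666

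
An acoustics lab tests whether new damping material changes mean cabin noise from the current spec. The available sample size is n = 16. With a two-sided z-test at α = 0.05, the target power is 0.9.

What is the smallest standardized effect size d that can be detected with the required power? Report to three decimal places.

Required noncentrality: δ = z_{0.025} + z_{0.10} = 1.960 + 1.282 = 3.242.
(Lower-tail contribution to power is negligible for δ > 0.)
δ = d·√n ⇒ d = δ/√n = 3.242/√16 = 0.8104.

d ≈ 0.810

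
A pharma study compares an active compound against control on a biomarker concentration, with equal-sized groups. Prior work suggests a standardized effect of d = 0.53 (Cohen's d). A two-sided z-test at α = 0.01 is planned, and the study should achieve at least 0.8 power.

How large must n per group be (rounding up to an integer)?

n = 84 per group

Set Φ(δ − 2.576) = 0.8; then δ − 2.576 = Φ⁻¹(0.8) = 0.842, giving δ = 3.417.
(For δ > 0 the lower-tail rejection region contributes negligibly to power, so the one-term inversion is standard.)
δ = d·√(n/2) ⇒ n = 2(δ/d)² = 2 × (3.417 / 0.53)² = 83.15.
Round up to the next whole unit.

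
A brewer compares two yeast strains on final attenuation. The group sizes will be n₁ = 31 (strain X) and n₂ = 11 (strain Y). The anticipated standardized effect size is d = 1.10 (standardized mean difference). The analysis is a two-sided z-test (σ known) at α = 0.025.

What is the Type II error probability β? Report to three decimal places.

β ≈ 0.186

Noncentrality parameter: δ = d / √(1/n₁ + 1/n₂) = 1.10 / √(1/31 + 1/11) = 3.1343
Two-sided α = 0.025 → critical value z_{0.0125} = 2.241.
Power = Φ(δ − 2.241) + Φ(−δ − 2.241) = Φ(0.893) + Φ(-5.376) = 0.8141 + 0.0000 = 0.8141.
Type II error: β = 1 − power = 1 − 0.8141 = 0.1859.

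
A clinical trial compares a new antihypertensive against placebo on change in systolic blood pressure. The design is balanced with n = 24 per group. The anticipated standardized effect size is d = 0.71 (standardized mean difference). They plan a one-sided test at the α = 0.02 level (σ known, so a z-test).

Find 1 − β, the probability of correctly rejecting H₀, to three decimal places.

Power ≈ 0.658

Noncentrality parameter: δ = d·√(n/2) = 0.71 × √(24/2) = 2.4595
One-sided α = 0.02 → critical value z_{0.02} = 2.054.
Power = P(Z > 2.054 − δ) = Φ(0.406) = 0.6575.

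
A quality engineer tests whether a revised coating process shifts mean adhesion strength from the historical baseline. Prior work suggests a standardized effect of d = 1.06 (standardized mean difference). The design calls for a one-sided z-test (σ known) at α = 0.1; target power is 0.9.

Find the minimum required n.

n = 6

Set Φ(δ − 1.282) = 0.9; then δ − 1.282 = Φ⁻¹(0.9) = 1.282, giving δ = 2.563.
δ = d·√n ⇒ n = (δ/d)² = (2.563 / 1.06)² = 5.85.
Round up to the next whole unit.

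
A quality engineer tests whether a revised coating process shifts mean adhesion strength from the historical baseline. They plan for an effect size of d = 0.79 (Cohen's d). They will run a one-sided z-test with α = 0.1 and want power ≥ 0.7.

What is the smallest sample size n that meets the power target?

For power 0.7 need Φ(δ − z_{0.1}) = 0.7, so δ = z_{0.1} + z_{0.30} = 1.282 + 0.524 = 1.806.
δ = d·√n ⇒ n = (δ/d)² = (1.806 / 0.79)² = 5.23.
Round up to the next whole unit.

n = 6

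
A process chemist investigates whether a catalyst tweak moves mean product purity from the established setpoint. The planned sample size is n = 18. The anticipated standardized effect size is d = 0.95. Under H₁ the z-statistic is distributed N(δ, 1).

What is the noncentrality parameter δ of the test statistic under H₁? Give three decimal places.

The noncentrality parameter scales effect size by the design's sample-size factor: δ = d·√n = 0.95 × √18 = 4.0305

δ ≈ 4.031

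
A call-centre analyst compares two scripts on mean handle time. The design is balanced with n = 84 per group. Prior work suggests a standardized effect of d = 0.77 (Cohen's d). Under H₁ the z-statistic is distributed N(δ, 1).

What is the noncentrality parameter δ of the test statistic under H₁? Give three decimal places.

δ = d·√(n/2) = 0.77 × √(84/2) = 4.9902

δ ≈ 4.990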